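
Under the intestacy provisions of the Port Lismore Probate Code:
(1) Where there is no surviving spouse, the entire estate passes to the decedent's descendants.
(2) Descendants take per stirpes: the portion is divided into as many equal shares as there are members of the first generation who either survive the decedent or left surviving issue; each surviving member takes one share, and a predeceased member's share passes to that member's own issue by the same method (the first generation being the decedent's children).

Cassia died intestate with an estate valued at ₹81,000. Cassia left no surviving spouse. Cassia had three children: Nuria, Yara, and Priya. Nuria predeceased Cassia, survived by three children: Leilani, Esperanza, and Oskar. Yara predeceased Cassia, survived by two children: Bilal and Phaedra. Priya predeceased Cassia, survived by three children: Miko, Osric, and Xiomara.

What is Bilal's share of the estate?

Bilal receives ₹13,500.

The entire ₹81,000 passes to the descendants.
That amount (₹81,000) is divided into 3 shares of ₹27,000: Nuria's ₹27,000 share passes to Nuria's issue; Yara's ₹27,000 share passes to Yara's issue; Priya's ₹27,000 share passes to Priya's issue.
Nuria's share (₹27,000) is divided into 3 shares of ₹9,000: Leilani, Esperanza, and Oskar each take ₹9,000.
Yara's share (₹27,000) is divided into 2 shares of ₹13,500: Bilal and Phaedra each take ₹13,500.
Priya's share (₹27,000) is divided into 3 shares of ₹9,000: Miko, Osric, and Xiomara each take ₹9,000.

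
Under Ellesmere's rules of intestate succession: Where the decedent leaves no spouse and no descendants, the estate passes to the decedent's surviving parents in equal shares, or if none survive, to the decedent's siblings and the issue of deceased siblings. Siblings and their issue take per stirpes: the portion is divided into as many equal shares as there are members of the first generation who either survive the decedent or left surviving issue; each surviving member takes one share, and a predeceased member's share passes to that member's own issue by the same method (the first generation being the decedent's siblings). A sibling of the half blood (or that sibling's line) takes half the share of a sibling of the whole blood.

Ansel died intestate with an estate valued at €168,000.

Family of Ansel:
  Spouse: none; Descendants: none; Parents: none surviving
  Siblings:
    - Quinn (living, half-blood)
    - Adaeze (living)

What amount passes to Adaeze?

Adaeze receives €112,000.

The entire €168,000 passes to the siblings and their issue.
Counting each half-blood sibling's line as half a unit, there are 3/2 units in €168,000, so one unit is €112,000. Whole-blood lines (Adaeze) take €112,000 each; half-blood lines (Quinn) take €56,000 each.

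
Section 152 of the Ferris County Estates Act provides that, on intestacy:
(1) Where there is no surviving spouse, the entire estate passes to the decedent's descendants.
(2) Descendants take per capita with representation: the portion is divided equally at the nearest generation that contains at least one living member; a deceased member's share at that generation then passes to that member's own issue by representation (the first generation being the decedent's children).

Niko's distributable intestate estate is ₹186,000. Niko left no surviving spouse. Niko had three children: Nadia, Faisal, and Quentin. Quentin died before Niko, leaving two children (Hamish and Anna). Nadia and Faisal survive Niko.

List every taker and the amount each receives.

The entire ₹186,000 passes to the descendants.
That amount (₹186,000) is divided into 3 shares of ₹62,000: Nadia and Faisal each take ₹62,000; Quentin's ₹62,000 share passes to Quentin's issue.
Quentin's share (₹62,000) is divided into 2 shares of ₹31,000: Hamish and Anna each take ₹31,000.

Nadia: ₹62,000; Faisal: ₹62,000; Hamish: ₹31,000; Anna: ₹31,000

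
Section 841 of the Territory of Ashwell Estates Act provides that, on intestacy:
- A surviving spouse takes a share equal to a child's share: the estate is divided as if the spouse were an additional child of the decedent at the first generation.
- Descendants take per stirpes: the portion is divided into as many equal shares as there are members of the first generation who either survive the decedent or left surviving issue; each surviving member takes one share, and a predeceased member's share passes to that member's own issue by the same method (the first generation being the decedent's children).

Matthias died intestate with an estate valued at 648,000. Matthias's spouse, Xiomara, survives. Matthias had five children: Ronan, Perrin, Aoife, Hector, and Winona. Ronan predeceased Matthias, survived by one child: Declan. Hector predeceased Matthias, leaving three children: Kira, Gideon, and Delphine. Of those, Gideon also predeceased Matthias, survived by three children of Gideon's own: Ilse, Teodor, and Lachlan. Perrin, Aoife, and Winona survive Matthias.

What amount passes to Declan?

Declan receives 108,000.

The spouse counts as an additional share at the children's level, so there are 6 primary shares of 108,000. Xiomara takes one such share (108,000).
The children's combined portion (540,000) is divided into 5 shares of 108,000: Perrin, Aoife, and Winona each take 108,000; Ronan's 108,000 share passes to Ronan's issue; Hector's 108,000 share passes to Hector's issue.
Ronan's share (108,000) passes entirely to Declan.
Hector's share (108,000) is divided into 3 shares of 36,000: Kira and Delphine each take 36,000; Gideon's 36,000 share passes to Gideon's issue.
Gideon's share (36,000) is divided into 3 shares of 12,000: Ilse, Teodor, and Lachlan each take 12,000.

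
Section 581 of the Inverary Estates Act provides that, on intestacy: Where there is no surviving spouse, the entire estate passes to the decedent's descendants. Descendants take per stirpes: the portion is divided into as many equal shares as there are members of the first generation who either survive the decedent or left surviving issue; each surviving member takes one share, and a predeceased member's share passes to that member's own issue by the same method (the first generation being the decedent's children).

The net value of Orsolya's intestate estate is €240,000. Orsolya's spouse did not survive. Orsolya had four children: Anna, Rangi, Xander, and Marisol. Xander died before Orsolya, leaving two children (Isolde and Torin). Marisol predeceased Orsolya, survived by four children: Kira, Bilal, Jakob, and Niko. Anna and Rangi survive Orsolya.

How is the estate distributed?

Anna: €60,000; Rangi: €60,000; Isolde: €30,000; Torin: €30,000; Kira: €15,000; Bilal: €15,000; Jakob: €15,000; Niko: €15,000

The entire €240,000 passes to the descendants.
That amount (€240,000) is divided into 4 shares of €60,000: Anna and Rangi each take €60,000; Xander's €60,000 share passes to Xander's issue; Marisol's €60,000 share passes to Marisol's issue.
Xander's share (€60,000) is divided into 2 shares of €30,000: Isolde and Torin each take €30,000.
Marisol's share (€60,000) is divided into 4 shares of €15,000: Kira, Bilal, Jakob, and Niko each take €15,000.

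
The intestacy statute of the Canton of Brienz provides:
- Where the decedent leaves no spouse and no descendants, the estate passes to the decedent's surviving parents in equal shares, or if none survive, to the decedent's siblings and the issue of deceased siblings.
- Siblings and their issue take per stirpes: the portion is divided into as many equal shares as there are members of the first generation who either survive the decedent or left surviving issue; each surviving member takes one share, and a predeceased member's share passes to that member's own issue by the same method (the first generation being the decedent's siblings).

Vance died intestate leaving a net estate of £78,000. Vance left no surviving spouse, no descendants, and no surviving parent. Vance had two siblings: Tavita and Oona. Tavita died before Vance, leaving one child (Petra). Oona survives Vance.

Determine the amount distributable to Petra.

The entire £78,000 passes to the siblings and their issue.
That amount (£78,000) is divided into 2 shares of £39,000: Oona takes £39,000; Tavita's £39,000 share passes to Tavita's issue.
Tavita's share (£39,000) passes entirely to Petra.

Petra receives £39,000.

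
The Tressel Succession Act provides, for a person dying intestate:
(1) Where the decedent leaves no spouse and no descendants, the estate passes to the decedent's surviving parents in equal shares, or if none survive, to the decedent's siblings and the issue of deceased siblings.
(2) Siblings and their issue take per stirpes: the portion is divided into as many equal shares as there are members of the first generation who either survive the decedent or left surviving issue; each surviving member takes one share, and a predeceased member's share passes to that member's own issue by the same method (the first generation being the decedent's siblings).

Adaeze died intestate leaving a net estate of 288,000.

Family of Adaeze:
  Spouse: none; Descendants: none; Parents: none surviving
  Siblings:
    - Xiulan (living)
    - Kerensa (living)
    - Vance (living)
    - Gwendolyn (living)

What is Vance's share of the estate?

Vance receives 72,000.

The entire 288,000 passes to the siblings and their issue.
That amount (288,000) is divided into 4 shares of 72,000: Xiulan, Kerensa, Vance, and Gwendolyn each take 72,000.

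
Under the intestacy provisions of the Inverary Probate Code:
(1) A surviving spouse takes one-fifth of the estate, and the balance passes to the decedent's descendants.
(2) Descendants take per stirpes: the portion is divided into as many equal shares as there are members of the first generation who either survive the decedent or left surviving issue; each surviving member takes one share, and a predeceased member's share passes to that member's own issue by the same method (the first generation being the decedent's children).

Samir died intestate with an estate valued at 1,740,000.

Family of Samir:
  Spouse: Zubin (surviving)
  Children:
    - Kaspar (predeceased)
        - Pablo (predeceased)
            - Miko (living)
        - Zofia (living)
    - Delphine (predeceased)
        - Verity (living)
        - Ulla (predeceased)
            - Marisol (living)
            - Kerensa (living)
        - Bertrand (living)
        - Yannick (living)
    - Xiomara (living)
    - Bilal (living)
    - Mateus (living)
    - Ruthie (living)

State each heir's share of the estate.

Zubin: 348,000; Miko: 116,000; Zofia: 116,000; Verity: 58,000; Marisol: 29,000; Kerensa: 29,000; Bertrand: 58,000; Yannick: 58,000; Xiomara: 232,000; Bilal: 232,000; Mateus: 232,000; Ruthie: 232,000

Zubin takes one-fifth of 1,740,000 = 348,000. The remaining 1,392,000 passes to the descendants.
The descendants' portion (1,392,000) is divided into 6 shares of 232,000: Xiomara, Bilal, Mateus, and Ruthie each take 232,000; Kaspar's 232,000 share passes to Kaspar's issue; Delphine's 232,000 share passes to Delphine's issue.
Kaspar's share (232,000) is divided into 2 shares of 116,000: Zofia takes 116,000; Pablo's 116,000 share passes to Pablo's issue.
Pablo's share (116,000) passes entirely to Miko.
Delphine's share (232,000) is divided into 4 shares of 58,000: Verity, Bertrand, and Yannick each take 58,000; Ulla's 58,000 share passes to Ulla's issue.
Ulla's share (58,000) is divided into 2 shares of 29,000: Marisol and Kerensa each take 29,000.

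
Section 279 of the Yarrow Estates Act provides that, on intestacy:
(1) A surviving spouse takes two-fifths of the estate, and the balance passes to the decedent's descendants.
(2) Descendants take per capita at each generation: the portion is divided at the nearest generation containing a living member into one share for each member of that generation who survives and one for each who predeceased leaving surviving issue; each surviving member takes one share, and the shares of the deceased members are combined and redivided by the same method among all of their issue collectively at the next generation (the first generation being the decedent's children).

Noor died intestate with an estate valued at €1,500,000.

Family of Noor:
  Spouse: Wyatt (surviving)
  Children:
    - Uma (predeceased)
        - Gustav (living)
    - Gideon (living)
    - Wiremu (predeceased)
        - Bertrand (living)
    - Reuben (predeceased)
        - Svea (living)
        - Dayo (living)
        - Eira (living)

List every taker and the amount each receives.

Wyatt: €600,000; Gustav: €135,000; Gideon: €225,000; Bertrand: €135,000; Svea: €135,000; Dayo: €135,000; Eira: €135,000

Wyatt takes two-fifths of €1,500,000 = €600,000. The remaining €900,000 passes to the descendants.
The descendants' portion (€900,000) is divided at the children's generation into 4 shares of €225,000. Gideon takes €225,000. The 3 shares of the deceased (Uma, Wiremu, and Reuben) are combined into a pool of €675,000.
That pool (€675,000) is divided at the grandchildren's generation equally among Gustav, Bertrand, Svea, Dayo, and Eira: €135,000 each.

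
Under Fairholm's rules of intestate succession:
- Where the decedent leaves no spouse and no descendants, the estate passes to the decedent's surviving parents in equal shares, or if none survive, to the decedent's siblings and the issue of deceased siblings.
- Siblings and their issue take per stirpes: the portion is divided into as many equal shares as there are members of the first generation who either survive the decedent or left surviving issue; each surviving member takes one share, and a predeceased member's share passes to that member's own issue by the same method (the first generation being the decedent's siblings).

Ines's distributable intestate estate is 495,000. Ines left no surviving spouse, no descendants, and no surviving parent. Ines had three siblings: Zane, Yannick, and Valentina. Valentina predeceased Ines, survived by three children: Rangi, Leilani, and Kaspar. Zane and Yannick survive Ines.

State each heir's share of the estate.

The entire 495,000 passes to the siblings and their issue.
That amount (495,000) is divided into 3 shares of 165,000: Zane and Yannick each take 165,000; Valentina's 165,000 share passes to Valentina's issue.
Valentina's share (165,000) is divided into 3 shares of 55,000: Rangi, Leilani, and Kaspar each take 55,000.

Zane: 165,000; Yannick: 165,000; Rangi: 55,000; Leilani: 55,000; Kaspar: 55,000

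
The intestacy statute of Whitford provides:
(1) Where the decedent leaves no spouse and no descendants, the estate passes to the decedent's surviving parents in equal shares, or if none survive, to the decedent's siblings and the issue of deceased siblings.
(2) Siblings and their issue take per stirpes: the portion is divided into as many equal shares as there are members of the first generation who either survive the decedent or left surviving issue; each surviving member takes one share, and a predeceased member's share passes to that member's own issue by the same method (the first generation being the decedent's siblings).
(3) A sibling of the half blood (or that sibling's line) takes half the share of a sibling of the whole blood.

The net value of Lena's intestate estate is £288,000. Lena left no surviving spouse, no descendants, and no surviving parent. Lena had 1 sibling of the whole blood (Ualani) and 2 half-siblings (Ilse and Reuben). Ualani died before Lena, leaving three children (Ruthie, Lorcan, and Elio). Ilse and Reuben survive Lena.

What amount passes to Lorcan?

Lorcan receives £48,000.

The entire £288,000 passes to the siblings and their issue.
Counting each half-blood sibling's line as half a unit, there are 2 units in £288,000, so one unit is £144,000. Whole-blood lines (Ualani) take £144,000 each; half-blood lines (Ilse and Reuben) take £72,000 each.
Ualani's share (£144,000) is divided into 3 shares of £48,000: Ruthie, Lorcan, and Elio each take £48,000.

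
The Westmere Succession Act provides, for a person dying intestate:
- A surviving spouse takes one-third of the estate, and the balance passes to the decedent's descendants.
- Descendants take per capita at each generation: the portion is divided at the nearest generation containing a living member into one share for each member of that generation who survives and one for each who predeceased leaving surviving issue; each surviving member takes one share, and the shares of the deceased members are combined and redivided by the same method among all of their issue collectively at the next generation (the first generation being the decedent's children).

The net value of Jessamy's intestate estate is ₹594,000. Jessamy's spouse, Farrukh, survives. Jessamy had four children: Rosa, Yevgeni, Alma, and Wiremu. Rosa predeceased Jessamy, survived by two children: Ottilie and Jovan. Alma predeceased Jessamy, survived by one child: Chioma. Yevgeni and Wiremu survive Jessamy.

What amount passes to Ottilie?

Farrukh takes one-third of ₹594,000 = ₹198,000. The remaining ₹396,000 passes to the descendants.
The descendants' portion (₹396,000) is divided at the children's generation into 4 shares of ₹99,000. Yevgeni and Wiremu each take ₹99,000. The 2 shares of the deceased (Rosa and Alma) are combined into a pool of ₹198,000.
That pool (₹198,000) is divided at the grandchildren's generation equally among Ottilie, Jovan, and Chioma: ₹66,000 each.

Ottilie receives ₹66,000.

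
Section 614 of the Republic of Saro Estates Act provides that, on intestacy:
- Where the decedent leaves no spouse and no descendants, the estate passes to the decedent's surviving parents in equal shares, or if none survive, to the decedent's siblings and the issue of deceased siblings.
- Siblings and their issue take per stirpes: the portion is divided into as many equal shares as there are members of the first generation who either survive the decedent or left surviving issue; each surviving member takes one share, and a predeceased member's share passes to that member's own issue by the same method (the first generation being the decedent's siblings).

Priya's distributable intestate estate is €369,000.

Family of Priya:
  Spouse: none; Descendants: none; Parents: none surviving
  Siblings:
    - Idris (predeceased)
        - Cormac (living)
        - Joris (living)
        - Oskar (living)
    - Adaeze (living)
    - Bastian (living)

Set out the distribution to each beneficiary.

Cormac: €41,000; Joris: €41,000; Oskar: €41,000; Adaeze: €123,000; Bastian: €123,000

The entire €369,000 passes to the siblings and their issue.
That amount (€369,000) is divided into 3 shares of €123,000: Adaeze and Bastian each take €123,000; Idris's €123,000 share passes to Idris's issue.
Idris's share (€123,000) is divided into 3 shares of €41,000: Cormac, Joris, and Oskar each take €41,000.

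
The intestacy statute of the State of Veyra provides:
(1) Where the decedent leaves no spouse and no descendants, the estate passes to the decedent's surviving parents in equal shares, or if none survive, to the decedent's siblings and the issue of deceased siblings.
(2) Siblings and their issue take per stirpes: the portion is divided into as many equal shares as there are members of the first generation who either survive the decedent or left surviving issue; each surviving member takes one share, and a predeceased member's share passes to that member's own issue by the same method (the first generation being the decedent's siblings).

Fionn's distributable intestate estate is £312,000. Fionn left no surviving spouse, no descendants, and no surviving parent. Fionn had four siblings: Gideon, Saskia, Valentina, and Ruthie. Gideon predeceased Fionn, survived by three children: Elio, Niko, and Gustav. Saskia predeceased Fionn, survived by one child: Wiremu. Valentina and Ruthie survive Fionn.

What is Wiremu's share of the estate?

The entire £312,000 passes to the siblings and their issue.
That amount (£312,000) is divided into 4 shares of £78,000: Valentina and Ruthie each take £78,000; Gideon's £78,000 share passes to Gideon's issue; Saskia's £78,000 share passes to Saskia's issue.
Gideon's share (£78,000) is divided into 3 shares of £26,000: Elio, Niko, and Gustav each take £26,000.
Saskia's share (£78,000) passes entirely to Wiremu.

Wiremu receives £78,000.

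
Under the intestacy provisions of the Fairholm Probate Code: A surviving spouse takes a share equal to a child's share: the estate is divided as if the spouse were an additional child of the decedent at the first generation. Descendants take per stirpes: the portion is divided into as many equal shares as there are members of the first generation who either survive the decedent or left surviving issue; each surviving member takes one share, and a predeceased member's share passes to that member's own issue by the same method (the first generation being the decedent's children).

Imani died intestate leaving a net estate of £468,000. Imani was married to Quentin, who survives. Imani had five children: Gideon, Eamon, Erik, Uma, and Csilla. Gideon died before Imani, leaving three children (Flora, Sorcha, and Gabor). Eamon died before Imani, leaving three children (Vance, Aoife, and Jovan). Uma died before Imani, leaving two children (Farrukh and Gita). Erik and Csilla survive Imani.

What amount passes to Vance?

Vance receives £26,000.

The spouse counts as an additional share at the children's level, so there are 6 primary shares of £78,000. Quentin takes one such share (£78,000).
The children's combined portion (£390,000) is divided into 5 shares of £78,000: Erik and Csilla each take £78,000; Gideon's £78,000 share passes to Gideon's issue; Eamon's £78,000 share passes to Eamon's issue; Uma's £78,000 share passes to Uma's issue.
Gideon's share (£78,000) is divided into 3 shares of £26,000: Flora, Sorcha, and Gabor each take £26,000.
Eamon's share (£78,000) is divided into 3 shares of £26,000: Vance, Aoife, and Jovan each take £26,000.
Uma's share (£78,000) is divided into 2 shares of £39,000: Farrukh and Gita each take £39,000.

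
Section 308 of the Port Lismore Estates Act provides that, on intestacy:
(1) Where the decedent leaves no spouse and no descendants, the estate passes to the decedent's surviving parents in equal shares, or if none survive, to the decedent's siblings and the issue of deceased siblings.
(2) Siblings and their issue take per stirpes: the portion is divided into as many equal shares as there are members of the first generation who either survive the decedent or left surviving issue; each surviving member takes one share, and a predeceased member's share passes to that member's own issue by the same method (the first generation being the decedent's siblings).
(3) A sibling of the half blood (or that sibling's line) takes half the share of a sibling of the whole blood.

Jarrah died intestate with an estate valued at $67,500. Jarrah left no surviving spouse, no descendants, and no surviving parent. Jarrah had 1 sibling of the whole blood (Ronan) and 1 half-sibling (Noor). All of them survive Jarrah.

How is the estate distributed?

The entire $67,500 passes to the siblings and their issue.
Counting each half-blood sibling's line as half a unit, there are 3/2 units in $67,500, so one unit is $45,000. Whole-blood lines (Ronan) take $45,000 each; half-blood lines (Noor) take $22,500 each.

Noor: $22,500; Ronan: $45,000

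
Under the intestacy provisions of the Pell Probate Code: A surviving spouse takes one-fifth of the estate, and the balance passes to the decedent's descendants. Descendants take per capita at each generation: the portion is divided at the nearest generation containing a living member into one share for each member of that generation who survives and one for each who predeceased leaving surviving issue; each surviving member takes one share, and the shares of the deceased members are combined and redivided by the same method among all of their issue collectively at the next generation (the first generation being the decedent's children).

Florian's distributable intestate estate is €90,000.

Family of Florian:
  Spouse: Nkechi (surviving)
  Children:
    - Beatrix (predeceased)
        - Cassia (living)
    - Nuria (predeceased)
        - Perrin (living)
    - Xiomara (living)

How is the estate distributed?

Nkechi: €18,000; Cassia: €24,000; Perrin: €24,000; Xiomara: €24,000

Nkechi takes one-fifth of €90,000 = €18,000. The remaining €72,000 passes to the descendants.
The descendants' portion (€72,000) is divided at the children's generation into 3 shares of €24,000. Xiomara takes €24,000. The 2 shares of the deceased (Beatrix and Nuria) are combined into a pool of €48,000.
That pool (€48,000) is divided at the grandchildren's generation equally among Cassia and Perrin: €24,000 each.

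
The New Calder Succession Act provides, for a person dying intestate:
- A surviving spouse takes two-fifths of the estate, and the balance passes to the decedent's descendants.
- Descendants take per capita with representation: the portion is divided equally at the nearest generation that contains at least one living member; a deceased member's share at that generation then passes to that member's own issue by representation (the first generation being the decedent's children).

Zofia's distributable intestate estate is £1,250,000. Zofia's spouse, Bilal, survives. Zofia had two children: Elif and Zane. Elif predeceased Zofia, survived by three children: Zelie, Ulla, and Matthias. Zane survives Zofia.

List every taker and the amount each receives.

Bilal takes two-fifths of £1,250,000 = £500,000. The remaining £750,000 passes to the descendants.
The descendants' portion (£750,000) is divided into 2 shares of £375,000: Zane takes £375,000; Elif's £375,000 share passes to Elif's issue.
Elif's share (£375,000) is divided into 3 shares of £125,000: Zelie, Ulla, and Matthias each take £125,000.

Bilal: £500,000; Zelie: £125,000; Ulla: £125,000; Matthias: £125,000; Zane: £375,000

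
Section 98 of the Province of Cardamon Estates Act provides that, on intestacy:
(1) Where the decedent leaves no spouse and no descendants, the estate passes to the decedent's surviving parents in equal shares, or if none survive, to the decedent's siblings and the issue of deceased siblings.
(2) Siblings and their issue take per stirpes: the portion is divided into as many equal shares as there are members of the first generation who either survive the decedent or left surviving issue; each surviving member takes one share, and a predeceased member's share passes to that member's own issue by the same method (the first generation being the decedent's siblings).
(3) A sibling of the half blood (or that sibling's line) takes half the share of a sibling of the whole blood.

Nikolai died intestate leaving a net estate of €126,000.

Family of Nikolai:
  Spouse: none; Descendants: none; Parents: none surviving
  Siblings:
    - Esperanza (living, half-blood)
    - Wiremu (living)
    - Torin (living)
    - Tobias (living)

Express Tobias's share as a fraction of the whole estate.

Tobias receives 2/7 of the estate.

The entire €126,000 passes to the siblings and their issue.
Counting each half-blood sibling's line as half a unit, there are 7/2 units in €126,000, so one unit is €36,000. Whole-blood lines (Wiremu, Torin, and Tobias) take €36,000 each; half-blood lines (Esperanza) take €18,000 each.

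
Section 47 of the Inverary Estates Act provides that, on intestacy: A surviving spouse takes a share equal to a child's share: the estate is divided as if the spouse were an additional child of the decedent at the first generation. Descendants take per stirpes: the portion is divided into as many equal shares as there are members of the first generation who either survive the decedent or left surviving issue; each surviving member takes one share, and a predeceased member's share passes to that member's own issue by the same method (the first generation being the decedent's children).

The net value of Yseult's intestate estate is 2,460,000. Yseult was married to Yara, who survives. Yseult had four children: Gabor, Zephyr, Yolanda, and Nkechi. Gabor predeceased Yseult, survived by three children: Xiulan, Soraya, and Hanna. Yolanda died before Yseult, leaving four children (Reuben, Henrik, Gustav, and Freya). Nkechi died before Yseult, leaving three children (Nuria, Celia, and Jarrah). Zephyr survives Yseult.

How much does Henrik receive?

The spouse counts as an additional share at the children's level, so there are 5 primary shares of 492,000. Yara takes one such share (492,000).
The children's combined portion (1,968,000) is divided into 4 shares of 492,000: Zephyr takes 492,000; Gabor's 492,000 share passes to Gabor's issue; Yolanda's 492,000 share passes to Yolanda's issue; Nkechi's 492,000 share passes to Nkechi's issue.
Gabor's share (492,000) is divided into 3 shares of 164,000: Xiulan, Soraya, and Hanna each take 164,000.
Yolanda's share (492,000) is divided into 4 shares of 123,000: Reuben, Henrik, Gustav, and Freya each take 123,000.
Nkechi's share (492,000) is divided into 3 shares of 164,000: Nuria, Celia, and Jarrah each take 164,000.

Henrik receives 123,000.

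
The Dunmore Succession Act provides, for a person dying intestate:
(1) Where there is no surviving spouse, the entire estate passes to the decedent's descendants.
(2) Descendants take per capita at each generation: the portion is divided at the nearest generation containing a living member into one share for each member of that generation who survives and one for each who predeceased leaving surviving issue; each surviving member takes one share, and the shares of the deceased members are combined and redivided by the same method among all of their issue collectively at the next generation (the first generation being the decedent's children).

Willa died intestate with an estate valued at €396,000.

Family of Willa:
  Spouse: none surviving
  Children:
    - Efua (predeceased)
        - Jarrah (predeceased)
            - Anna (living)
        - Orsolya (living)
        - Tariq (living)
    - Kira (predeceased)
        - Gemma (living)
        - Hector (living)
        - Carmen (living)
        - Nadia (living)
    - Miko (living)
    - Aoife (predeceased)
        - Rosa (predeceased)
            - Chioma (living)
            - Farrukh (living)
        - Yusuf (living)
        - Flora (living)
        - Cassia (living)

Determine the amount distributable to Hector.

The entire €396,000 passes to the descendants.
That amount (€396,000) is divided at the children's generation into 4 shares of €99,000. Miko takes €99,000. The 3 shares of the deceased (Efua, Kira, and Aoife) are combined into a pool of €297,000.
That pool (€297,000) is divided at the grandchildren's generation into 11 shares of €27,000. Orsolya, Tariq, Gemma, Hector, Carmen, Nadia, Yusuf, Flora, and Cassia each take €27,000. The 2 shares of the deceased (Jarrah and Rosa) are combined into a pool of €54,000.
That pool (€54,000) is divided at the great-grandchildren's generation equally among Anna, Chioma, and Farrukh: €18,000 each.

Hector receives €27,000.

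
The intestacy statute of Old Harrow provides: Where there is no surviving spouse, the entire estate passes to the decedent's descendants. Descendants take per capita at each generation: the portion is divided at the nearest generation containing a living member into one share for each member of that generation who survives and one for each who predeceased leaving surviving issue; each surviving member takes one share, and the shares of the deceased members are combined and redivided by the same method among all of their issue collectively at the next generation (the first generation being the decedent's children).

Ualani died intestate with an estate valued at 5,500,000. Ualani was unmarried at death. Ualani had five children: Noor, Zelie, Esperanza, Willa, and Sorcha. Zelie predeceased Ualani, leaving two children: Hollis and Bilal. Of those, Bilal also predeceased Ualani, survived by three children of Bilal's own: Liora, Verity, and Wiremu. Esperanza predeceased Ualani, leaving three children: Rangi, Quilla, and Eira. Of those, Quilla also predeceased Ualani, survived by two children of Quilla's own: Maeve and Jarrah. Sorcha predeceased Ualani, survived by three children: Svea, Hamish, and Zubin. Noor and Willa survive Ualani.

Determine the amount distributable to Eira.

Eira receives 412,500.

The entire 5,500,000 passes to the descendants.
That amount (5,500,000) is divided at the children's generation into 5 shares of 1,100,000. Noor and Willa each take 1,100,000. The 3 shares of the deceased (Zelie, Esperanza, and Sorcha) are combined into a pool of 3,300,000.
That pool (3,300,000) is divided at the grandchildren's generation into 8 shares of 412,500. Hollis, Rangi, Eira, Svea, Hamish, and Zubin each take 412,500. The 2 shares of the deceased (Bilal and Quilla) are combined into a pool of 825,000.
That pool (825,000) is divided at the great-grandchildren's generation equally among Liora, Verity, Wiremu, Maeve, and Jarrah: 165,000 each.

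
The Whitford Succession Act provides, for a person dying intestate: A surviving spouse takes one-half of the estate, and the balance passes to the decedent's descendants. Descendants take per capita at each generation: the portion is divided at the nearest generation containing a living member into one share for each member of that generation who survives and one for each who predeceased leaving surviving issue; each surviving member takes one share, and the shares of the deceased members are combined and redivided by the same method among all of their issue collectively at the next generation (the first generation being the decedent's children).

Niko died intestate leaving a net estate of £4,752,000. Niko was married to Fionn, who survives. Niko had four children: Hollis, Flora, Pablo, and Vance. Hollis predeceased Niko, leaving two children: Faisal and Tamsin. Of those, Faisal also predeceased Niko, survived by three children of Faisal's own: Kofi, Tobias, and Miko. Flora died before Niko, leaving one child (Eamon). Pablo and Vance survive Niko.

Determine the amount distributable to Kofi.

Fionn takes one-half of £4,752,000 = £2,376,000. The remaining £2,376,000 passes to the descendants.
The descendants' portion (£2,376,000) is divided at the children's generation into 4 shares of £594,000. Pablo and Vance each take £594,000. The 2 shares of the deceased (Hollis and Flora) are combined into a pool of £1,188,000.
That pool (£1,188,000) is divided at the grandchildren's generation into 3 shares of £396,000. Tamsin and Eamon each take £396,000. The remaining share for the deceased Faisal (£396,000) is carried to the next generation.
That pool (£396,000) is divided at the great-grandchildren's generation equally among Kofi, Tobias, and Miko: £132,000 each.

Kofi receives £132,000.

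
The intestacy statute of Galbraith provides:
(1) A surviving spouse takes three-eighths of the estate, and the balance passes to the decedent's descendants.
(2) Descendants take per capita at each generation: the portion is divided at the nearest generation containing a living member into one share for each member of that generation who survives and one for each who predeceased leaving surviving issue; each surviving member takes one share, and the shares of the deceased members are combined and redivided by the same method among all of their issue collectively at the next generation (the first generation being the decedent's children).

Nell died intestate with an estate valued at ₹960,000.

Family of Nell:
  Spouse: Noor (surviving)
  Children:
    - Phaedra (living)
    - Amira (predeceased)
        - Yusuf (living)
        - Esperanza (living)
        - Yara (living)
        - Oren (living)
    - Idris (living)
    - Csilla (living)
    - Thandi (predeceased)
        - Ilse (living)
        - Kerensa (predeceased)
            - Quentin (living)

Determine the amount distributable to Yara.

Noor takes three-eighths of ₹960,000 = ₹360,000. The remaining ₹600,000 passes to the descendants.
The descendants' portion (₹600,000) is divided at the children's generation into 5 shares of ₹120,000. Phaedra, Idris, and Csilla each take ₹120,000. The 2 shares of the deceased (Amira and Thandi) are combined into a pool of ₹240,000.
That pool (₹240,000) is divided at the grandchildren's generation into 6 shares of ₹40,000. Yusuf, Esperanza, Yara, Oren, and Ilse each take ₹40,000. The remaining share for the deceased Kerensa (₹40,000) is carried to the next generation.
That pool (₹40,000) passes entirely to Quentin, the sole taker at the great-grandchildren's generation.

Yara receives ₹40,000.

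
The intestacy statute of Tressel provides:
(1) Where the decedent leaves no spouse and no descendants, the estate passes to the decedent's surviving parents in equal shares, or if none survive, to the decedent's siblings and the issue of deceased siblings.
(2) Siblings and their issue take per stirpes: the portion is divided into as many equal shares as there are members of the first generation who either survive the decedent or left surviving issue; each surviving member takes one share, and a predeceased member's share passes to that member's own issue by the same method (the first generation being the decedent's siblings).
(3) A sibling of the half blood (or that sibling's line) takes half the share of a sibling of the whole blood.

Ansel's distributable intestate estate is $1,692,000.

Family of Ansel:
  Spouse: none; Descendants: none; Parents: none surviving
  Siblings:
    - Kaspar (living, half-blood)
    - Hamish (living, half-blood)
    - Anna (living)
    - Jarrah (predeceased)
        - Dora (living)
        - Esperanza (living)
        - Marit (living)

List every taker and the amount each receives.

The entire $1,692,000 passes to the siblings and their issue.
Counting each half-blood sibling's line as half a unit, there are 3 units in $1,692,000, so one unit is $564,000. Whole-blood lines (Anna and Jarrah) take $564,000 each; half-blood lines (Kaspar and Hamish) take $282,000 each.
Jarrah's share ($564,000) is divided into 3 shares of $188,000: Dora, Esperanza, and Marit each take $188,000.

Kaspar: $282,000; Hamish: $282,000; Anna: $564,000; Dora: $188,000; Esperanza: $188,000; Marit: $188,000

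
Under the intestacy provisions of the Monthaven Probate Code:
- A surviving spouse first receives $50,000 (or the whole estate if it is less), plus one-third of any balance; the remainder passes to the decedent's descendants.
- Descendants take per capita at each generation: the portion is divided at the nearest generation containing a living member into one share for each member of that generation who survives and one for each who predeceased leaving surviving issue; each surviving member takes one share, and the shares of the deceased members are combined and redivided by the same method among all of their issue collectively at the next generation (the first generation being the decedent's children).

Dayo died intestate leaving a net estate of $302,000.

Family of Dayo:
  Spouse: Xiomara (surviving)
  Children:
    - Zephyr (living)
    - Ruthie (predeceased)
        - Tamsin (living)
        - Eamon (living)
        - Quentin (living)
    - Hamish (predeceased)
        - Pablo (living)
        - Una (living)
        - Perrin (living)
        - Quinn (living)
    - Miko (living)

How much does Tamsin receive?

Tamsin receives $12,000.

Xiomara first takes $50,000, leaving a balance of $252,000. Xiomara then takes one-third of the balance ($84,000), for a total of $134,000. The remaining $168,000 passes to the descendants.
The descendants' portion ($168,000) is divided at the children's generation into 4 shares of $42,000. Zephyr and Miko each take $42,000. The 2 shares of the deceased (Ruthie and Hamish) are combined into a pool of $84,000.
That pool ($84,000) is divided at the grandchildren's generation equally among Tamsin, Eamon, Quentin, Pablo, Una, Perrin, and Quinn: $12,000 each.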